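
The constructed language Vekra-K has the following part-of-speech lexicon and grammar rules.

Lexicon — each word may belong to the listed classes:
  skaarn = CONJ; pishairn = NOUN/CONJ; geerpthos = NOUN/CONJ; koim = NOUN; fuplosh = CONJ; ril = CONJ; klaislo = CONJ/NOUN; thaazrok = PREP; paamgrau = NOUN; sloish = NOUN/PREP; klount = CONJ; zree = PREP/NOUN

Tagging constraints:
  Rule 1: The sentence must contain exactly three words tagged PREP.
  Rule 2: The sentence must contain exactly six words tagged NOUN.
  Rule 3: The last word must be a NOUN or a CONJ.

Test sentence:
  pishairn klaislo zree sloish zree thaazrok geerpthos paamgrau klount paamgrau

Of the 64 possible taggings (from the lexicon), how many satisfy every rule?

3

Candidates per position — 1:pishairn {NOUN,CONJ}; 2:klaislo {CONJ,NOUN}; 3:zree {PREP,NOUN}; 4:sloish {NOUN,PREP}; 5:zree {PREP,NOUN}; 6:thaazrok {PREP}; 7:geerpthos {NOUN,CONJ}; 8:paamgrau {NOUN}; 9:klount {CONJ}; 10:paamgrau {NOUN}.
There are 64 candidate sequences in total.
The sequences that satisfy every rule: NOUN NOUN PREP NOUN PREP PREP NOUN NOUN CONJ NOUN; NOUN NOUN PREP PREP NOUN PREP NOUN NOUN CONJ NOUN; NOUN NOUN NOUN PREP PREP PREP NOUN NOUN CONJ NOUN.
Count = 3.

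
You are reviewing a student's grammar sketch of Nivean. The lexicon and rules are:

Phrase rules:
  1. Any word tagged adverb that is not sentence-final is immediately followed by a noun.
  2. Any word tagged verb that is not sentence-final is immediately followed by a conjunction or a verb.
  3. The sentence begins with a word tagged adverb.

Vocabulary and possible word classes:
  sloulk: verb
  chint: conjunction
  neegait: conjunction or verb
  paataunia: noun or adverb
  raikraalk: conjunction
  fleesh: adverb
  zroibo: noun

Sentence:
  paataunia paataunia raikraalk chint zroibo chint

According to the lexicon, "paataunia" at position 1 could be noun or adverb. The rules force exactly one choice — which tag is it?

Candidates per position — 1:paataunia {noun,adverb}; 2:paataunia {noun,adverb}; 3:raikraalk {conjunction}; 4:chint {conjunction}; 5:zroibo {noun}; 6:chint {conjunction}.
Word 1 cannot be noun — rule 3 would then fail for every completion. It is adverb.
Word 2 cannot be adverb — rule 1 would then fail for every completion. It is noun.
That leaves exactly one tagging: adverb noun conjunction conjunction noun conjunction.
Verifying each rule — rule 1 ✓; rule 2 ✓; rule 3 ✓.

adverb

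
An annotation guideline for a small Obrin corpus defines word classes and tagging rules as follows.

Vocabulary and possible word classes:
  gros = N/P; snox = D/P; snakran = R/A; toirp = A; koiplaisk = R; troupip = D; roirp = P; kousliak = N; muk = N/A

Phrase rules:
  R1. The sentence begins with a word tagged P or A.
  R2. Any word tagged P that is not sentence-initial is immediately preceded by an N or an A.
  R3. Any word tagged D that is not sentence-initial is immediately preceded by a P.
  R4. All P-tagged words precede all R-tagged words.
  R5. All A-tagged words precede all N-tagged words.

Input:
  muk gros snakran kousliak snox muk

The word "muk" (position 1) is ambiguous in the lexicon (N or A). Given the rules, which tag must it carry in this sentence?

A

Candidates per position — 1:muk {N,A}; 2:gros {N,P}; 3:snakran {R,A}; 4:kousliak {N}; 5:snox {D,P}; 6:muk {N,A}.
Position 1: N is ruled out by rule 1; that leaves A.
Position 5: D is ruled out by rule 3; that leaves P.
Position 6: A is ruled out by rule 5; that leaves N.
Position 3: R is ruled out by rule 4; that leaves A.
Position 2: N is ruled out by rule 5; that leaves P.
The unique satisfying tagging is: A P A N P N.
Rule-by-rule: rule 1 ✓; rule 2 ✓; rule 3 ✓; rule 4 ✓; rule 5 ✓.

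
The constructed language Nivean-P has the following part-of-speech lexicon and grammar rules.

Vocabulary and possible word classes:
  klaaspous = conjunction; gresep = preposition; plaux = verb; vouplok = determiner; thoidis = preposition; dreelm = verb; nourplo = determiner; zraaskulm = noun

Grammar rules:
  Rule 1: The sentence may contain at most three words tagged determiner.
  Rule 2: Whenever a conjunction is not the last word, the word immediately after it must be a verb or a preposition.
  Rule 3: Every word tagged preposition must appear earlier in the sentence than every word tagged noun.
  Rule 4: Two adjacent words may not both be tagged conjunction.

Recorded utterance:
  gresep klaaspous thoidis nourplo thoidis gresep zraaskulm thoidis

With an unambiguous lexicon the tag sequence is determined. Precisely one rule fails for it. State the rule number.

Fixed tagging: preposition conjunction preposition determiner preposition preposition noun preposition.
Rule check: R1 ok, R2 ok, R3 fails, R4 ok.
Only rule 3 fails.

3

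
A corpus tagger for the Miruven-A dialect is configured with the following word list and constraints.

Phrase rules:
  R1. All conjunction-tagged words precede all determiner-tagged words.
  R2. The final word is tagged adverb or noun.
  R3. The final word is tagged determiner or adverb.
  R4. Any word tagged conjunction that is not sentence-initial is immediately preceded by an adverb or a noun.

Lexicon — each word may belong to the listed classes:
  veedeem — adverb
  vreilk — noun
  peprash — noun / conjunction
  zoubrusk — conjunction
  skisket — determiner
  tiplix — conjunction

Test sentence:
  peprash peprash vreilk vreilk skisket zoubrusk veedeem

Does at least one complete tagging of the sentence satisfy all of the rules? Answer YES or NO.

NO

Candidates per position — 1:peprash {noun,conjunction}; 2:peprash {noun,conjunction}; 3:vreilk {noun}; 4:vreilk {noun}; 5:skisket {determiner}; 6:zoubrusk {conjunction}; 7:veedeem {adverb}.
Rule 1 cannot be satisfied by any choice of tags from the lexicon.
So there is no consistent tagging.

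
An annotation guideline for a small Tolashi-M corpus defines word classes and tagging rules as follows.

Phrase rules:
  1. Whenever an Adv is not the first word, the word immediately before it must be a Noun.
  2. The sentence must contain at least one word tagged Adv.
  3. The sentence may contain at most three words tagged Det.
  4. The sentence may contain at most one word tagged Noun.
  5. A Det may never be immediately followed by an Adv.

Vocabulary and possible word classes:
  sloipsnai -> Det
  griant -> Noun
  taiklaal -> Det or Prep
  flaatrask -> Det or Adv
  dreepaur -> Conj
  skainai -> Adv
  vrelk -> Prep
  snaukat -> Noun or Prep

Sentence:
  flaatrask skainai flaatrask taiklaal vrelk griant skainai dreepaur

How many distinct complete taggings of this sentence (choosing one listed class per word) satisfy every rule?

0

Candidates per position — 1:flaatrask {Det,Adv}; 2:skainai {Adv}; 3:flaatrask {Det,Adv}; 4:taiklaal {Det,Prep}; 5:vrelk {Prep}; 6:griant {Noun}; 7:skainai {Adv}; 8:dreepaur {Conj}.
There are 8 candidate sequences in total.
Rule 1 cannot be satisfied by any choice of tags from the lexicon.
So there is no consistent tagging.
Count = 0.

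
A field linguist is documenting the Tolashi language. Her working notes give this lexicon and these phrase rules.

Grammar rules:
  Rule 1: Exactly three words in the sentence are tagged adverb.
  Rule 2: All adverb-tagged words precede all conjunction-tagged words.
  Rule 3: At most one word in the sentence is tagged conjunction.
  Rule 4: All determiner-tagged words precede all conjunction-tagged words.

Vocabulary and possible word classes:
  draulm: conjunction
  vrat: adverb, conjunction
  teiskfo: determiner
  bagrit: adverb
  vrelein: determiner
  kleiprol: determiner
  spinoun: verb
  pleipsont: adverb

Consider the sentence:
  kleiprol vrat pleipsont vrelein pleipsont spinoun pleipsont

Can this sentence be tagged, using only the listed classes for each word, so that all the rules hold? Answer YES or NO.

NO

Candidates per position — 1:kleiprol {determiner}; 2:vrat {adverb,conjunction}; 3:pleipsont {adverb}; 4:vrelein {determiner}; 5:pleipsont {adverb}; 6:spinoun {verb}; 7:pleipsont {adverb}.
Every candidate sequence violates at least one rule; no consistent tagging exists.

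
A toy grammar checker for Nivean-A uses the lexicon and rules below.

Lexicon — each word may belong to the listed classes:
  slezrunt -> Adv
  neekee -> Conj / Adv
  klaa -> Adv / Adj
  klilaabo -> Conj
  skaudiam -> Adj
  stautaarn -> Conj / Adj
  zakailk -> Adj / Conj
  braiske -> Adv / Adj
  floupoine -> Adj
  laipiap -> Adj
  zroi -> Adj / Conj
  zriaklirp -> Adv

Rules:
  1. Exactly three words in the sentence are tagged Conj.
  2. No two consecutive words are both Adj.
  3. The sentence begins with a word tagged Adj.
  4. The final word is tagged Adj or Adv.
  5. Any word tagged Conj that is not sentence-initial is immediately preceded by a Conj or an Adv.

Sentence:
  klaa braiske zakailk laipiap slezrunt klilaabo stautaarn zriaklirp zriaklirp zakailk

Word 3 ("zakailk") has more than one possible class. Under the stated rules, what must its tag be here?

Candidates per position — 1:klaa {Adv,Adj}; 2:braiske {Adv,Adj}; 3:zakailk {Adj,Conj}; 4:laipiap {Adj}; 5:slezrunt {Adv}; 6:klilaabo {Conj}; 7:stautaarn {Conj,Adj}; 8:zriaklirp {Adv}; 9:zriaklirp {Adv}; 10:zakailk {Adj,Conj}.
If word 1 were Adv, no tagging could satisfy rule 3; so word 1 is Adj.
If word 2 were Adj, no tagging could satisfy rule 2; so word 2 is Adv.
If word 3 were Adj, no tagging could satisfy rule 2; so word 3 is Conj.
If word 10 were Conj, no tagging could satisfy rule 4; so word 10 is Adj.
If word 7 were Adj, no tagging could satisfy rule 1; so word 7 is Conj.
That leaves exactly one tagging: Adj Adv Conj Adj Adv Conj Conj Adv Adv Adj.
Checking: rule 1 ✓; rule 2 ✓; rule 3 ✓; rule 4 ✓; rule 5 ✓.

Conj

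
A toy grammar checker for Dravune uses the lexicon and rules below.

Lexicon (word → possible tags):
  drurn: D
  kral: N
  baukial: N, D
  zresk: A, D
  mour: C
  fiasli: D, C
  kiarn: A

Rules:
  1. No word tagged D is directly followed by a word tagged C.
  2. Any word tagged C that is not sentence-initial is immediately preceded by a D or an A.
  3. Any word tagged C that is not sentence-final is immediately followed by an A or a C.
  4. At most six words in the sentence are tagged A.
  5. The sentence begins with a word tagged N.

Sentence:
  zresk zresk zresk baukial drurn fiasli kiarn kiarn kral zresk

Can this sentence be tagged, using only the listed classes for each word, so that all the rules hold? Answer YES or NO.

Candidates per position — 1:zresk {A,D}; 2:zresk {A,D}; 3:zresk {A,D}; 4:baukial {N,D}; 5:drurn {D}; 6:fiasli {D,C}; 7:kiarn {A}; 8:kiarn {A}; 9:kral {N}; 10:zresk {A,D}.
Rule 5 cannot be satisfied by any choice of tags from the lexicon.
So there is no consistent tagging.

NO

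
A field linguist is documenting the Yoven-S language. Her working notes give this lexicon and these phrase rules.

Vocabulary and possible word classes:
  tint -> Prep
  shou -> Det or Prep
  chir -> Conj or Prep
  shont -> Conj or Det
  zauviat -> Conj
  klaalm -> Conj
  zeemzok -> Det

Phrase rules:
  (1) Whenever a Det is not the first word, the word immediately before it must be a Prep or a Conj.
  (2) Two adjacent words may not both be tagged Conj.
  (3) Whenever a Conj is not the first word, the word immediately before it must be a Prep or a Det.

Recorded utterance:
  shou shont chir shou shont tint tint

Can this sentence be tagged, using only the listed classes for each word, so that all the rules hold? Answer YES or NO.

YES

Candidates per position — 1:shou {Det,Prep}; 2:shont {Conj,Det}; 3:chir {Conj,Prep}; 4:shou {Det,Prep}; 5:shont {Conj,Det}; 6:tint {Prep}; 7:tint {Prep}.
One satisfying assignment: Prep Det Conj Prep Conj Prep Prep.
Check: rule 1 ok; rule 2 ok; rule 3 ok.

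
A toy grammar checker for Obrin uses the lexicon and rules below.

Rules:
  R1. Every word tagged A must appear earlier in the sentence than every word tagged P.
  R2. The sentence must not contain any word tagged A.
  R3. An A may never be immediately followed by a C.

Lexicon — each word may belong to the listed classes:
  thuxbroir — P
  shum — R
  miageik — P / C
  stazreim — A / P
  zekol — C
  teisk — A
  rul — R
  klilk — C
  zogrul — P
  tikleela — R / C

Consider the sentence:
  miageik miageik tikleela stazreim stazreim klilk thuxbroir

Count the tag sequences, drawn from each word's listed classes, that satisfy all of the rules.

8

Candidates per position — 1:miageik {P,C}; 2:miageik {P,C}; 3:tikleela {R,C}; 4:stazreim {A,P}; 5:stazreim {A,P}; 6:klilk {C}; 7:thuxbroir {P}.
There are 32 candidate sequences in total.
Checking each against the rules leaves 8 sequences.
Count = 8.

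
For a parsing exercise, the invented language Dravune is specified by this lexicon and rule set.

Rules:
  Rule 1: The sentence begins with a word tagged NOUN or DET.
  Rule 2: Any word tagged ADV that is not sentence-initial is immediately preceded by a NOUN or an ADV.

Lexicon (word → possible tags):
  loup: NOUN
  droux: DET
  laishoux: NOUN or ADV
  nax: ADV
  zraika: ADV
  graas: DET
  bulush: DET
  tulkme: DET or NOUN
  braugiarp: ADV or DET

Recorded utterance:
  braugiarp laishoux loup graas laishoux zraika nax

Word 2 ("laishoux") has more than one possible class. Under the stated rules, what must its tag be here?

NOUN

Candidates per position — 1:braugiarp {ADV,DET}; 2:laishoux {NOUN,ADV}; 3:loup {NOUN}; 4:graas {DET}; 5:laishoux {NOUN,ADV}; 6:zraika {ADV}; 7:nax {ADV}.
If word 1 were ADV, no tagging could satisfy rule 1; so word 1 is DET.
If word 2 were ADV, no tagging could satisfy rule 2; so word 2 is NOUN.
If word 5 were ADV, no tagging could satisfy rule 2; so word 5 is NOUN.
The only consistent sequence is: DET NOUN NOUN DET NOUN ADV ADV.
Checking: rule 1 holds; rule 2 holds.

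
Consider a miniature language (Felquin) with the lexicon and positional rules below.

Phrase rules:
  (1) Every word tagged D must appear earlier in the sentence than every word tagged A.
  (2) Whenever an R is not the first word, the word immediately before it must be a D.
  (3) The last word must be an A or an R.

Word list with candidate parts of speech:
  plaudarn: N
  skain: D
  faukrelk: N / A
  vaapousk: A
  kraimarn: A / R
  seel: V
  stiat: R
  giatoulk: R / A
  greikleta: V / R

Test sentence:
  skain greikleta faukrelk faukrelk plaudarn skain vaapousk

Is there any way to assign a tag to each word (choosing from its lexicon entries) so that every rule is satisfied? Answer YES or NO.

YES

Candidates per position — 1:skain {D}; 2:greikleta {V,R}; 3:faukrelk {N,A}; 4:faukrelk {N,A}; 5:plaudarn {N}; 6:skain {D}; 7:vaapousk {A}.
One satisfying assignment: D V N N N D A.
Checking: rule 1 holds; rule 2 holds; rule 3 holds.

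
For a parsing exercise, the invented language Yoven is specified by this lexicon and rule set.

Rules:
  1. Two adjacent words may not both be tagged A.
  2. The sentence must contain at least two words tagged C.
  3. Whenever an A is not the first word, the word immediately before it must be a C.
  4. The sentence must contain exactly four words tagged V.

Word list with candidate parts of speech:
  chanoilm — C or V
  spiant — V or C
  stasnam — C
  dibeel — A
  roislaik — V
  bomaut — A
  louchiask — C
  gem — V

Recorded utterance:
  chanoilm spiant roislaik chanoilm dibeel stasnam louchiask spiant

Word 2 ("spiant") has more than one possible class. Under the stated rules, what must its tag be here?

Candidates per position — 1:chanoilm {C,V}; 2:spiant {V,C}; 3:roislaik {V}; 4:chanoilm {C,V}; 5:dibeel {A}; 6:stasnam {C}; 7:louchiask {C}; 8:spiant {V,C}.
Position 4: V is ruled out by rule 3; that leaves C.
Position 8: C is ruled out by rule 4; that leaves V.
Position 1: C is ruled out by rule 4; that leaves V.
Position 2: C is ruled out by rule 4; that leaves V.
The unique satisfying tagging is: V V V C A C C V.
Checking: rule 1 holds; rule 2 holds; rule 3 holds; rule 4 holds.

V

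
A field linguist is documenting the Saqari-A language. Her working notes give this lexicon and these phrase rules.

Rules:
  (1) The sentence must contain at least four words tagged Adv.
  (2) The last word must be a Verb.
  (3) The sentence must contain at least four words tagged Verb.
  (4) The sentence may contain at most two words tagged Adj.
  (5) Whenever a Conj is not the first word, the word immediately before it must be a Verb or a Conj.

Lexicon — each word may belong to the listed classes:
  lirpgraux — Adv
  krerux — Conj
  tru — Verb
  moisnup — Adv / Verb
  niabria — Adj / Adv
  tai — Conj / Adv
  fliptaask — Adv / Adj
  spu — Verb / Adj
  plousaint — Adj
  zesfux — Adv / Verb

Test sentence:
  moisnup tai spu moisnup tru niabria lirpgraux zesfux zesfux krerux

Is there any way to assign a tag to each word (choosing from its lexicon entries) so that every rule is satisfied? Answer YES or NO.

Candidates per position — 1:moisnup {Adv,Verb}; 2:tai {Conj,Adv}; 3:spu {Verb,Adj}; 4:moisnup {Adv,Verb}; 5:tru {Verb}; 6:niabria {Adj,Adv}; 7:lirpgraux {Adv}; 8:zesfux {Adv,Verb}; 9:zesfux {Adv,Verb}; 10:krerux {Conj}.
Rule 2 cannot be satisfied by any choice of tags from the lexicon.
So there is no consistent tagging.

NO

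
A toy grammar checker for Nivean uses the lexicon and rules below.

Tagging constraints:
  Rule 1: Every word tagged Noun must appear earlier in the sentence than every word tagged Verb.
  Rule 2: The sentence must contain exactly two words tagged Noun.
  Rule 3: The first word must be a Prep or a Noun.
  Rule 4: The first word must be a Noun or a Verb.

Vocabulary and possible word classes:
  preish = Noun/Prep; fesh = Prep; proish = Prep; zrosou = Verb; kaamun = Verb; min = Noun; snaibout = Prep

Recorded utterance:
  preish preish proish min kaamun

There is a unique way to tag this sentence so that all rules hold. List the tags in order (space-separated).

Noun Prep Prep Noun Verb

Candidates per position — 1:preish {Noun,Prep}; 2:preish {Noun,Prep}; 3:proish {Prep}; 4:min {Noun}; 5:kaamun {Verb}.
Position 1: Prep is ruled out by rule 4; that leaves Noun.
Position 2: Noun is ruled out by rule 2; that leaves Prep.
The only consistent sequence is: Noun Prep Prep Noun Verb.
Verifying each rule — rule 1 ✓; rule 2 ✓; rule 3 ✓; rule 4 ✓.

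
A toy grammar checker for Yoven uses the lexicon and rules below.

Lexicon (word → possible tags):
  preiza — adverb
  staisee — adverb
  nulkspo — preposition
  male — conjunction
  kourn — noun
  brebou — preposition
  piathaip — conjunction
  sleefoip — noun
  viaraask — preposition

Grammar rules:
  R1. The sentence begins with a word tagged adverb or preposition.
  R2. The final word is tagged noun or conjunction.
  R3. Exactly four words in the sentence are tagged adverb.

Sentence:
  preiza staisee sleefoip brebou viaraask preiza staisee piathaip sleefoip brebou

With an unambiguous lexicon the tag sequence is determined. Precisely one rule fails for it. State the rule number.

2

Fixed tagging: adverb adverb noun preposition preposition adverb adverb conjunction noun preposition.
Checking each rule: R1 ok, R2 fails, R3 ok.
Only rule 2 fails.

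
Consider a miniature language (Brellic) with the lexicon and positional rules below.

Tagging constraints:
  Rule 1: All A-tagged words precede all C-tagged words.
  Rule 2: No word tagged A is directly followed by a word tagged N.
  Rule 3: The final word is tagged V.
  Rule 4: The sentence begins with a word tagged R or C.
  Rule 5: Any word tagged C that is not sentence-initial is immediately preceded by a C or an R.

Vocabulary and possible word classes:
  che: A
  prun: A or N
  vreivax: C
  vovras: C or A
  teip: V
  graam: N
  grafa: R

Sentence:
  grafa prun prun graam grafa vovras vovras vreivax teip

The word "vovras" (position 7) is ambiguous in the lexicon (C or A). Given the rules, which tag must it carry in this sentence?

Candidates per position — 1:grafa {R}; 2:prun {A,N}; 3:prun {A,N}; 4:graam {N}; 5:grafa {R}; 6:vovras {C,A}; 7:vovras {C,A}; 8:vreivax {C}; 9:teip {V}.
If word 2 were A, no tagging could satisfy rule 2; so word 2 is N.
If word 3 were A, no tagging could satisfy rule 2; so word 3 is N.
If word 6 were A, no tagging could satisfy rule 5; so word 6 is C.
If word 7 were A, no tagging could satisfy rule 1; so word 7 is C.
The unique satisfying tagging is: R N N N R C C C V.
Rule-by-rule: rule 1 holds; rule 2 holds; rule 3 holds; rule 4 holds; rule 5 holds.

C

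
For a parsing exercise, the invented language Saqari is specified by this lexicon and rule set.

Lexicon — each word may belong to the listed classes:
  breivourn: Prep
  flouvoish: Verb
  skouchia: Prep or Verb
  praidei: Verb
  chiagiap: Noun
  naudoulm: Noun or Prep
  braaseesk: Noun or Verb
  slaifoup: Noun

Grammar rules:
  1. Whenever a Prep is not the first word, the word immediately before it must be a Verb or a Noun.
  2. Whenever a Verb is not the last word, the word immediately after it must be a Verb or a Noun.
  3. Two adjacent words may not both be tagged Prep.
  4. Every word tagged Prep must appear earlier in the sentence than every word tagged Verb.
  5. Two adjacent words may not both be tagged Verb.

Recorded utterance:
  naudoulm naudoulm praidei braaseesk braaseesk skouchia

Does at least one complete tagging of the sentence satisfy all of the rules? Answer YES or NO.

YES

Candidates per position — 1:naudoulm {Noun,Prep}; 2:naudoulm {Noun,Prep}; 3:praidei {Verb}; 4:braaseesk {Noun,Verb}; 5:braaseesk {Noun,Verb}; 6:skouchia {Prep,Verb}.
One satisfying assignment: Noun Prep Verb Noun Noun Verb.
Checking: rule 1 satisfied; rule 2 satisfied; rule 3 satisfied; rule 4 satisfied; rule 5 satisfied.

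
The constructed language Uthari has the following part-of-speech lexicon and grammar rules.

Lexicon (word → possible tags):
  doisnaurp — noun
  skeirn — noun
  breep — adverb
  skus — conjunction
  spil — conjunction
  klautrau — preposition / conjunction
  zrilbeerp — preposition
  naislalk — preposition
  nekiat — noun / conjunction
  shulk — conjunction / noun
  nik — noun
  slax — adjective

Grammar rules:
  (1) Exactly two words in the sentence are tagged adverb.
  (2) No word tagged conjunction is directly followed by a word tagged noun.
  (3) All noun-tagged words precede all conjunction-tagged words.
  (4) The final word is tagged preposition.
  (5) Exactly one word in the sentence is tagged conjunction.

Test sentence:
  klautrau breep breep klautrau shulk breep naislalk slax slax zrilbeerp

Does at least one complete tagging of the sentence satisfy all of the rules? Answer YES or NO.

Candidates per position — 1:klautrau {preposition,conjunction}; 2:breep {adverb}; 3:breep {adverb}; 4:klautrau {preposition,conjunction}; 5:shulk {conjunction,noun}; 6:breep {adverb}; 7:naislalk {preposition}; 8:slax {adjective}; 9:slax {adjective}; 10:zrilbeerp {preposition}.
Rule 1 cannot be satisfied by any choice of tags from the lexicon.
So there is no consistent tagging.

NO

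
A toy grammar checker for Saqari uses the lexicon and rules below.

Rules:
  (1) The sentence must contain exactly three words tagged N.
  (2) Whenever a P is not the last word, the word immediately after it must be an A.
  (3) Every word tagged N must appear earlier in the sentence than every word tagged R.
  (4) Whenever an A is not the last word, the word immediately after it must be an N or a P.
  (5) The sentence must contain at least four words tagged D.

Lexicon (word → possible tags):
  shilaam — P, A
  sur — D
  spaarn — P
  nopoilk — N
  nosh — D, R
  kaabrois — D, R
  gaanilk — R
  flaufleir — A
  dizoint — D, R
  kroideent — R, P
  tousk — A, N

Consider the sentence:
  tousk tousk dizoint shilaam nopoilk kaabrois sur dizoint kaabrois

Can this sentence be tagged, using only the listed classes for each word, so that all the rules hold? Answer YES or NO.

YES

Candidates per position — 1:tousk {A,N}; 2:tousk {A,N}; 3:dizoint {D,R}; 4:shilaam {P,A}; 5:nopoilk {N}; 6:kaabrois {D,R}; 7:sur {D}; 8:dizoint {D,R}; 9:kaabrois {D,R}.
One satisfying assignment: N N D A N D D D R.
Checking: rule 1 ✓; rule 2 ✓; rule 3 ✓; rule 4 ✓; rule 5 ✓.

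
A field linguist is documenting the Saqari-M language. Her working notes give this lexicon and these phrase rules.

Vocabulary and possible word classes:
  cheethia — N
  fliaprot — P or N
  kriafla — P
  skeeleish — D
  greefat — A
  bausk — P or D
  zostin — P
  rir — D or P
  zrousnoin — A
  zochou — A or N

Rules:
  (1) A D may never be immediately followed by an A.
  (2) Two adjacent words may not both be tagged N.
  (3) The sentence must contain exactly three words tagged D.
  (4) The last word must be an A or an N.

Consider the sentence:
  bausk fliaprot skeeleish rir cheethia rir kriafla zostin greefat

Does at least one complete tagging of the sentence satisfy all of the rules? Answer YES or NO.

YES

Candidates per position — 1:bausk {P,D}; 2:fliaprot {P,N}; 3:skeeleish {D}; 4:rir {D,P}; 5:cheethia {N}; 6:rir {D,P}; 7:kriafla {P}; 8:zostin {P}; 9:greefat {A}.
One satisfying assignment: D N D D N P P P A.
Check: rule 1 holds; rule 2 holds; rule 3 holds; rule 4 holds.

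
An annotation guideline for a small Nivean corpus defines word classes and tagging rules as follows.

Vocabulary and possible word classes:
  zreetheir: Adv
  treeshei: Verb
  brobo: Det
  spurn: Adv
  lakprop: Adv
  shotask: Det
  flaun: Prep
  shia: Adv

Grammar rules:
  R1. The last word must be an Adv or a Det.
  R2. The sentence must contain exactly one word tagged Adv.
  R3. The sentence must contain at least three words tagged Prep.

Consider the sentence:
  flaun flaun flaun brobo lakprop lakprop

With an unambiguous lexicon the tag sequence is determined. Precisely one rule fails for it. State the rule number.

Fixed tagging: Prep Prep Prep Det Adv Adv.
Applying the rules: R1 pass, R2 fail, R3 pass.
Only rule 2 fails.

2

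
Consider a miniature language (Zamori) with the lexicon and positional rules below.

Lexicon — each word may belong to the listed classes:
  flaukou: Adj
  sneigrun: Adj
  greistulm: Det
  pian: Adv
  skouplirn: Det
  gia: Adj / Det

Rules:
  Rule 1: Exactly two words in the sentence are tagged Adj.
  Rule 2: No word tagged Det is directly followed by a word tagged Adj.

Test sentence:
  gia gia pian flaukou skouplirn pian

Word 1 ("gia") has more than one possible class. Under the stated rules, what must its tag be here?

Adj

Candidates per position — 1:gia {Adj,Det}; 2:gia {Adj,Det}; 3:pian {Adv}; 4:flaukou {Adj}; 5:skouplirn {Det}; 6:pian {Adv}.
Position 1: the remaining choice is settled jointly with positions 2 — only Adj at position 1 is part of a tagging that satisfies every rule.
So the tagging must be: Adj Det Adv Adj Det Adv.
Check: rule 1 ✓; rule 2 ✓.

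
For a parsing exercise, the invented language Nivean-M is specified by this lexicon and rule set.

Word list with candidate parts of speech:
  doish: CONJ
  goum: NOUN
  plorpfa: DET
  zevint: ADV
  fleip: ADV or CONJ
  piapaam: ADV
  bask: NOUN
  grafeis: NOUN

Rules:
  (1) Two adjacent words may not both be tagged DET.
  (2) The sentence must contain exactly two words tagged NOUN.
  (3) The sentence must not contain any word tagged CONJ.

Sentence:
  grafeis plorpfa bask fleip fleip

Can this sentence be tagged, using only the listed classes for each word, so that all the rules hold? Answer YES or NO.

Candidates per position — 1:grafeis {NOUN}; 2:plorpfa {DET}; 3:bask {NOUN}; 4:fleip {ADV,CONJ}; 5:fleip {ADV,CONJ}.
One satisfying assignment: NOUN DET NOUN ADV ADV.
Checking: rule 1 satisfied; rule 2 satisfied; rule 3 satisfied.

YES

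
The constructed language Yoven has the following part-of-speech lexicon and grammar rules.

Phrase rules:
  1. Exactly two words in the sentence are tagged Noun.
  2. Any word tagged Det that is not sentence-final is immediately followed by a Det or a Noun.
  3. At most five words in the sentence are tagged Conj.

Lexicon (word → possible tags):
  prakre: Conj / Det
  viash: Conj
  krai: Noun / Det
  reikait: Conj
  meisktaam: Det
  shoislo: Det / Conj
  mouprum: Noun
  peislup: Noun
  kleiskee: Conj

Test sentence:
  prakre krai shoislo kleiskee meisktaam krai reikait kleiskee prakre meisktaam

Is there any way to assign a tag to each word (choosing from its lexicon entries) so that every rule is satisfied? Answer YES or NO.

YES

Candidates per position — 1:prakre {Conj,Det}; 2:krai {Noun,Det}; 3:shoislo {Det,Conj}; 4:kleiskee {Conj}; 5:meisktaam {Det}; 6:krai {Noun,Det}; 7:reikait {Conj}; 8:kleiskee {Conj}; 9:prakre {Conj,Det}; 10:meisktaam {Det}.
One satisfying assignment: Det Noun Conj Conj Det Noun Conj Conj Conj Det.
Rule-by-rule: rule 1 holds; rule 2 holds; rule 3 holds.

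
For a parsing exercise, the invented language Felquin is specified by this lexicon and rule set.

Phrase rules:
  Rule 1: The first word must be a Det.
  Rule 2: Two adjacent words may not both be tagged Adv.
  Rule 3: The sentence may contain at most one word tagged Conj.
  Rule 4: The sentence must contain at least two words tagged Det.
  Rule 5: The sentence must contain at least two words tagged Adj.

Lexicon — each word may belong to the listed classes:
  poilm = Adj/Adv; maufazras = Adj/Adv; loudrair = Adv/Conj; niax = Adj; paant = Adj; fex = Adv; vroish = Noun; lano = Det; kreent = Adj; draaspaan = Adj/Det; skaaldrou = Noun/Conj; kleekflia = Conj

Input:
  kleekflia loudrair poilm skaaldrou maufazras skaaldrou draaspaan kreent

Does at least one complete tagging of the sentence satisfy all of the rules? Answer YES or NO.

NO

Candidates per position — 1:kleekflia {Conj}; 2:loudrair {Adv,Conj}; 3:poilm {Adj,Adv}; 4:skaaldrou {Noun,Conj}; 5:maufazras {Adj,Adv}; 6:skaaldrou {Noun,Conj}; 7:draaspaan {Adj,Det}; 8:kreent {Adj}.
Rule 1 cannot be satisfied by any choice of tags from the lexicon.
So there is no consistent tagging.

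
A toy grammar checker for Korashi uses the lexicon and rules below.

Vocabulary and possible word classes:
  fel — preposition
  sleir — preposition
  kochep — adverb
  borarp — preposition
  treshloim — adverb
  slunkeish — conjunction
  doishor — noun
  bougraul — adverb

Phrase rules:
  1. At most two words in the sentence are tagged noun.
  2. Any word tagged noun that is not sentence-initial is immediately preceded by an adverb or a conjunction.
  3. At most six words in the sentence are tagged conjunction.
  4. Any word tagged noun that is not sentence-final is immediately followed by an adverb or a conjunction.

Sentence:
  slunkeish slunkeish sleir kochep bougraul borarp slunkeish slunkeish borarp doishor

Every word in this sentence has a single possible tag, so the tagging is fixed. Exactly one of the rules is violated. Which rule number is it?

Fixed tagging: conjunction conjunction preposition adverb adverb preposition conjunction conjunction preposition noun.
Checking each rule: R1 holds, R2 violated, R3 holds, R4 holds.
Only rule 2 fails.

2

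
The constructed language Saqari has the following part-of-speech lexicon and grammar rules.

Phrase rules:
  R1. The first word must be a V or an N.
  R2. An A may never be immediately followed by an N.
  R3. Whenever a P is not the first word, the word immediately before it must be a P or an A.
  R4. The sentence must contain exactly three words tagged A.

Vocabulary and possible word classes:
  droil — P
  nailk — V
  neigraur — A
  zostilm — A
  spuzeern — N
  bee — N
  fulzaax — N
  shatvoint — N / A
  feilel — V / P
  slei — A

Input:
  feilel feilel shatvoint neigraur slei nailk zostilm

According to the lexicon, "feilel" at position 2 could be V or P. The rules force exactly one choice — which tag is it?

V

Candidates per position — 1:feilel {V,P}; 2:feilel {V,P}; 3:shatvoint {N,A}; 4:neigraur {A}; 5:slei {A}; 6:nailk {V}; 7:zostilm {A}.
At position 1, choosing P makes rule 1 impossible to satisfy; hence V.
At position 2, choosing P makes rule 3 impossible to satisfy; hence V.
At position 3, choosing A makes rule 4 impossible to satisfy; hence N.
The unique satisfying tagging is: V V N A A V A.
Verifying each rule — rule 1 ✓; rule 2 ✓; rule 3 ✓; rule 4 ✓.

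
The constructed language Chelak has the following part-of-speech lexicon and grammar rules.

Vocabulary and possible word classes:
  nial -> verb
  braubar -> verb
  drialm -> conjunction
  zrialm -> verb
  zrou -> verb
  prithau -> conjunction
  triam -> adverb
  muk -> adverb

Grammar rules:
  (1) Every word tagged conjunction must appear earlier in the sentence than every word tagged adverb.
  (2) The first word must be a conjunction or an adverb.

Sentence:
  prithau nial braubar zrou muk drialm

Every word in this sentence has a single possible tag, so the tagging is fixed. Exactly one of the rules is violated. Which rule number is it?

1

Fixed tagging: conjunction verb verb verb adverb conjunction.
Applying the rules: R1 fails, R2 ok.
Only rule 1 fails.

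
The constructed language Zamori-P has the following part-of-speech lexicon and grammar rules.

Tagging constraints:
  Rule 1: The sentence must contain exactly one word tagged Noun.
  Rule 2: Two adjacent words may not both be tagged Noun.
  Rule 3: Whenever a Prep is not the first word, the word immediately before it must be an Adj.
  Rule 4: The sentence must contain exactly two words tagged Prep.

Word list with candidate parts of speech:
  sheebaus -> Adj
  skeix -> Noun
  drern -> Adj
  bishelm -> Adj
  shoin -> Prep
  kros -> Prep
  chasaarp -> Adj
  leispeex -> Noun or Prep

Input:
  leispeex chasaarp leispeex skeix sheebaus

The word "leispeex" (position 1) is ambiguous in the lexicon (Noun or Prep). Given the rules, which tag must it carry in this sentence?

Prep

Candidates per position — 1:leispeex {Noun,Prep}; 2:chasaarp {Adj}; 3:leispeex {Noun,Prep}; 4:skeix {Noun}; 5:sheebaus {Adj}.
Position 1: tagging it Noun would leave rule 1 unsatisfiable, so it must be Prep.
Position 3: tagging it Noun would leave rule 1 unsatisfiable, so it must be Prep.
The unique satisfying tagging is: Prep Adj Prep Noun Adj.
Checking: rule 1 holds; rule 2 holds; rule 3 holds; rule 4 holds.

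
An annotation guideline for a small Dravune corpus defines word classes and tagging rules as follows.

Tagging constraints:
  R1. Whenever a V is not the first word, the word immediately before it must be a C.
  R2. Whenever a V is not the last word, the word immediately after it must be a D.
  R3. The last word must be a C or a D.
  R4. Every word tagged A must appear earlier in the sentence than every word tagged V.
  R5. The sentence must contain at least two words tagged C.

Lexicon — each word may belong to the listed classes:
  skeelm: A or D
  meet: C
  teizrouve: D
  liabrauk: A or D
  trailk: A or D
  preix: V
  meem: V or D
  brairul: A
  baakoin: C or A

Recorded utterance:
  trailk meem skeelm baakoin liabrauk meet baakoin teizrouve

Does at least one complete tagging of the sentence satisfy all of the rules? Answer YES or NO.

Candidates per position — 1:trailk {A,D}; 2:meem {V,D}; 3:skeelm {A,D}; 4:baakoin {C,A}; 5:liabrauk {A,D}; 6:meet {C}; 7:baakoin {C,A}; 8:teizrouve {D}.
One satisfying assignment: D D A A D C C D.
Checking: rule 1 ✓; rule 2 ✓; rule 3 ✓; rule 4 ✓; rule 5 ✓.

YES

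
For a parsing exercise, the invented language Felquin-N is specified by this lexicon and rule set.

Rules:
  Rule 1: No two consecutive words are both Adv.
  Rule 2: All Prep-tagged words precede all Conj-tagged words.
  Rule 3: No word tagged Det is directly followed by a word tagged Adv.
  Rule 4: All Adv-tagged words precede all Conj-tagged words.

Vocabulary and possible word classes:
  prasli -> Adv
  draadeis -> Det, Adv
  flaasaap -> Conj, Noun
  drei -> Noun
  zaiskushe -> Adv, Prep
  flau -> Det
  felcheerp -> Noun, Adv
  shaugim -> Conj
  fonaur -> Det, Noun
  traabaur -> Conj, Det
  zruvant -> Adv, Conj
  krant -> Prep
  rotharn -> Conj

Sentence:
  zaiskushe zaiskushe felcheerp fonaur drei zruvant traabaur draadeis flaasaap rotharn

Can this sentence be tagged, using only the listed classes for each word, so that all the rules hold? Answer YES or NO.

Candidates per position — 1:zaiskushe {Adv,Prep}; 2:zaiskushe {Adv,Prep}; 3:felcheerp {Noun,Adv}; 4:fonaur {Det,Noun}; 5:drei {Noun}; 6:zruvant {Adv,Conj}; 7:traabaur {Conj,Det}; 8:draadeis {Det,Adv}; 9:flaasaap {Conj,Noun}; 10:rotharn {Conj}.
One satisfying assignment: Prep Prep Noun Det Noun Conj Det Det Noun Conj.
Checking: rule 1 ✓; rule 2 ✓; rule 3 ✓; rule 4 ✓.

YES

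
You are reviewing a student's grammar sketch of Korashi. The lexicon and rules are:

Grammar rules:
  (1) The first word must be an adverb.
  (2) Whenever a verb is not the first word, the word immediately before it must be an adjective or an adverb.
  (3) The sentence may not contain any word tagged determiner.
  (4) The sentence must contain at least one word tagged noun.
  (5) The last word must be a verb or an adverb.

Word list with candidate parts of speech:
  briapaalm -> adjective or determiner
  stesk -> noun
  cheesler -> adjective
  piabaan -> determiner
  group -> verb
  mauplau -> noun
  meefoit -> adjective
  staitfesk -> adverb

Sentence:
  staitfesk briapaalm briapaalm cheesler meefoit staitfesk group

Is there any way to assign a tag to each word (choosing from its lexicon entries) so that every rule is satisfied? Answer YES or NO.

NO

Candidates per position — 1:staitfesk {adverb}; 2:briapaalm {adjective,determiner}; 3:briapaalm {adjective,determiner}; 4:cheesler {adjective}; 5:meefoit {adjective}; 6:staitfesk {adverb}; 7:group {verb}.
Rule 4 cannot be satisfied by any choice of tags from the lexicon.
So there is no consistent tagging.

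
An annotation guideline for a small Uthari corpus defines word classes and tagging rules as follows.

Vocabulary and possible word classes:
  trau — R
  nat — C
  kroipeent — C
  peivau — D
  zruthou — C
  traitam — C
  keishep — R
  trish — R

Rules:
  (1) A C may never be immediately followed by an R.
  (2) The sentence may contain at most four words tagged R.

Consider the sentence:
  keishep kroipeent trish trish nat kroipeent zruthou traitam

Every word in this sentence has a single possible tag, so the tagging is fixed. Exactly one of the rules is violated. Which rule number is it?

1

Fixed tagging: R C R R C C C C.
Rule check: R1 fail, R2 pass.
Only rule 1 fails.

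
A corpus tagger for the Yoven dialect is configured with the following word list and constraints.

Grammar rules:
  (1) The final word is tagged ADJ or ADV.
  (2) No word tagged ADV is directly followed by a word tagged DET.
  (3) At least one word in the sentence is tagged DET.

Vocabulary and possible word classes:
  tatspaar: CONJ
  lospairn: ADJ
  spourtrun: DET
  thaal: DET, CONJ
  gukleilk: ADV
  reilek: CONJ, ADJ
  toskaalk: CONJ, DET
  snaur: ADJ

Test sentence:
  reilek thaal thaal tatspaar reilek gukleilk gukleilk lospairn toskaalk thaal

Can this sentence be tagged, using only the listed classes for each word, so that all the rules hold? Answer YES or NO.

Candidates per position — 1:reilek {CONJ,ADJ}; 2:thaal {DET,CONJ}; 3:thaal {DET,CONJ}; 4:tatspaar {CONJ}; 5:reilek {CONJ,ADJ}; 6:gukleilk {ADV}; 7:gukleilk {ADV}; 8:lospairn {ADJ}; 9:toskaalk {CONJ,DET}; 10:thaal {DET,CONJ}.
Rule 1 cannot be satisfied by any choice of tags from the lexicon.
So there is no consistent tagging.

NO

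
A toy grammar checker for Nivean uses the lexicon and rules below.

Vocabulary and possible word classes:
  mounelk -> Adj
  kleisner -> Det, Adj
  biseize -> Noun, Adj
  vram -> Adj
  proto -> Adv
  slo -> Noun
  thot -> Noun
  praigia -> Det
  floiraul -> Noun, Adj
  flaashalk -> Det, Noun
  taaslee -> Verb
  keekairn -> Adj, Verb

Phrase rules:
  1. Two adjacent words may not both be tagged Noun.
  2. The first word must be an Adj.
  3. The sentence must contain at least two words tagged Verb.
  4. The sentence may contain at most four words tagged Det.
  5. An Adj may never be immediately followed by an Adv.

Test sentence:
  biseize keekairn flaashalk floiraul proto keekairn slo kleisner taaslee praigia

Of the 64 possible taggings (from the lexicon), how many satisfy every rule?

Candidates per position — 1:biseize {Noun,Adj}; 2:keekairn {Adj,Verb}; 3:flaashalk {Det,Noun}; 4:floiraul {Noun,Adj}; 5:proto {Adv}; 6:keekairn {Adj,Verb}; 7:slo {Noun}; 8:kleisner {Det,Adj}; 9:taaslee {Verb}; 10:praigia {Det}.
There are 64 candidate sequences in total.
Checking each against the rules leaves 6 sequences.
Count = 6.

6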